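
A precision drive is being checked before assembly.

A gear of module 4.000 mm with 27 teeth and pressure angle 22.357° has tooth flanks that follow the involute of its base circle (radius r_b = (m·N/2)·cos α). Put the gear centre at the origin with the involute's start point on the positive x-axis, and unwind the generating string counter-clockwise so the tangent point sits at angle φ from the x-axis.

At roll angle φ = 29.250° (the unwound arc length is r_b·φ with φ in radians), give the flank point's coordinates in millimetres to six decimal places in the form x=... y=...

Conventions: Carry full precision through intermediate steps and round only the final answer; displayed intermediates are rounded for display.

topology: single-mesh involute geometry — m = 4.000, N = 27
pitch radius r_p = m·N/2 = 4.000·27/2 = 54.000000
base radius r_b = r_p·cos α = 54.000000·cos 22.357° = 49.940915
roll angle φ = 29.250° = 0.51050881 rad
x = r_b·(cos φ + φ·sin φ) = 56.030783
y = r_b·(sin φ − φ·cos φ) = 2.157665

x=56.030783 y=2.157665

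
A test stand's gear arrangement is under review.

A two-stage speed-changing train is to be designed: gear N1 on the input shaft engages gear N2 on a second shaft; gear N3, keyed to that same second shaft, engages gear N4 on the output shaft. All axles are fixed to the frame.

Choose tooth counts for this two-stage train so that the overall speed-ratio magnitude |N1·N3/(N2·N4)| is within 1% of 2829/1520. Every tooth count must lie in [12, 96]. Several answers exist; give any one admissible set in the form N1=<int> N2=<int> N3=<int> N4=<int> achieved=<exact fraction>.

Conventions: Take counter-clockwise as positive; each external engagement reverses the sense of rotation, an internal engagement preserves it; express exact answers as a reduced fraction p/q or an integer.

2-stage fixed-axis compound train for ratio 2829/1520
target = 2829/1520 in lowest terms: an exact hit needs N1·N3 = k·2829 and N2·N4 = k·1520 for one integer k, every count in [12, 96]; additionally prefer no 1:1 stage (N1 ≠ N2, N3 ≠ N4)
k = 1: N1·N3 = 2829 = 41·69, N2·N4 = 1520 = 16·95
achieved = 41·69/(16·95) = 2829/1520; |achieved − target| = 0 ≤ 2829/152000 ✓

N1=41 N2=16 N3=69 N4=95 achieved=2829/1520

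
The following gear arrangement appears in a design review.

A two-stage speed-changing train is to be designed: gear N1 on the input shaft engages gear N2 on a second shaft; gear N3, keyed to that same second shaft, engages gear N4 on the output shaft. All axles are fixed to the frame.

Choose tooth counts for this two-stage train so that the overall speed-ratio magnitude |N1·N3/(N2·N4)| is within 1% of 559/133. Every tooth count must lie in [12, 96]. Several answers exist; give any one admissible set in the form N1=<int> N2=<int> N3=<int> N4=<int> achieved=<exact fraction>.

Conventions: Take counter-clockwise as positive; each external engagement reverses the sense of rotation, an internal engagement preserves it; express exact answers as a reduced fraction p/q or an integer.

N1=13 N2=14 N3=86 N4=19 achieved=559/133

design class (target 559/133): fixed-axis compound train
target = 559/133 in lowest terms: an exact hit needs N1·N3 = k·559 and N2·N4 = k·133 for one integer k, every count in [12, 96]; additionally prefer no 1:1 stage (N1 ≠ N2, N3 ≠ N4)
k = 1: no 1:1-free in-range split of k·559 and k·133 into factor pairs; take k = 2
k = 2: N1·N3 = 1118 = 13·86, N2·N4 = 266 = 14·19
achieved = 13·86/(14·19) = 559/133; |achieved − target| = 0 ≤ 559/13300 ✓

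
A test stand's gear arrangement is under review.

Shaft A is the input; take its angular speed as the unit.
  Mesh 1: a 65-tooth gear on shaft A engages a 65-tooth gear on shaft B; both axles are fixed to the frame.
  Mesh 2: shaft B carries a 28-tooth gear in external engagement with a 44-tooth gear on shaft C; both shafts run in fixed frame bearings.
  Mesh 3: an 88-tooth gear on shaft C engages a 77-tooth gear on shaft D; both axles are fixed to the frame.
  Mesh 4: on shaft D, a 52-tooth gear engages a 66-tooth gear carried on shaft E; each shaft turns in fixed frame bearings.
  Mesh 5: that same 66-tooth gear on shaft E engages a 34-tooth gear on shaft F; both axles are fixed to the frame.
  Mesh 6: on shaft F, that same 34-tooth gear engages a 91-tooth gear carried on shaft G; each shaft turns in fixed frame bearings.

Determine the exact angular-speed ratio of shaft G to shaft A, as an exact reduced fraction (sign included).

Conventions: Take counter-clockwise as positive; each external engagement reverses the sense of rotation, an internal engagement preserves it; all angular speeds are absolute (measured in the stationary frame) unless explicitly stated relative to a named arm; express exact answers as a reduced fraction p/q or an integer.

class = fixed-axis compound train [6 meshes; 6 ratios multiply, 6 sense flips]
mesh 1 [65T→65T]: running ratio 1, sense −
mesh 2 [28T→44T]: running ratio 7/11, sense +
mesh 3 [88T→77T]: running ratio 8/11, sense −
mesh 4 [52T→66T]: running ratio 208/363, sense +
mesh 5 [66T→34T]: running ratio 208/187, sense −
mesh 6 [34T→91T]: running ratio 32/77, sense +
ω_out/ω_in = 32/77

32/77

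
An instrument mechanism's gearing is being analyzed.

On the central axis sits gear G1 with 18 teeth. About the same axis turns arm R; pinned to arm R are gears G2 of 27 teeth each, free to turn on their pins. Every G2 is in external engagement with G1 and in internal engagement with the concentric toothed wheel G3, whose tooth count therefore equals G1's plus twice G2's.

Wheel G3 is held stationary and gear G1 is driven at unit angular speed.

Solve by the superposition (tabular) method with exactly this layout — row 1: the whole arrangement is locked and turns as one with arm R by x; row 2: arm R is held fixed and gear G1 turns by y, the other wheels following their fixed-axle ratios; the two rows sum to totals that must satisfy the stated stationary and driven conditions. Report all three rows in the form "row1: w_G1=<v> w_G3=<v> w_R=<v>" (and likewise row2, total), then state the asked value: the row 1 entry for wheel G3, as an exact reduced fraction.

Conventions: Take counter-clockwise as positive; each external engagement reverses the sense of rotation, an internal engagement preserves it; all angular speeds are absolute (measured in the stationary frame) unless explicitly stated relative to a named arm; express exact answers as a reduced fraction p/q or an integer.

row1: w_G1=1/5 w_G3=1/5 w_R=1/5
row2: w_G1=4/5 w_G3=-1/5 w_R=0
total: w_G1=1 w_G3=0 w_R=1/5
asked value: 1/5

topology: planetary set — G1 18T / G2 27T / G3 72T, arm = carrier (Willis)
superposition row 1 [locked train]: every member turns x
row 2 — arm fixed, fixed-axis ratios: sun y, ring −(18/72)·y, arm 0
boundary: total ω_ring = x − (18/72)·y = 0 and total ω_sun = x + y = 1  ⇒  y = 4/5, x = 1/5
row 2 ring = −(18/72)·4/5 = -1/5
totals (row 1 + row 2): sun 1/5 + 4/5 = 1, ring 1/5 + (-1/5) = 0, arm 1/5 + 0 = 1/5
asked cell (row1, ring) = 1/5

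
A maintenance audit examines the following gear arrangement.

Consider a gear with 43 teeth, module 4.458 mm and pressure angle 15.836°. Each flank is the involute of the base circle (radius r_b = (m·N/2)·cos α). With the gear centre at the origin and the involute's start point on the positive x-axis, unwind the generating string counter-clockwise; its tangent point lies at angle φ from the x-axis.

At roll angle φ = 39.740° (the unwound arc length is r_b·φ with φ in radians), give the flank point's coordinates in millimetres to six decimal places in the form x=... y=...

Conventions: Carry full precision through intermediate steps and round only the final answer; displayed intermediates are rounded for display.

recognized (one wheel, involute flank): single-mesh tooth geometry, m = 4.458, N = 43
pitch radius r_p = m·N/2 = 4.458·43/2 = 95.847000
base radius r_b = r_p·cos α = 95.847000·cos 15.836° = 92.209292
roll angle φ = 39.740° = 0.69359384 rad
x = r_b·(cos φ + φ·sin φ) = 111.791900
y = r_b·(sin φ − φ·cos φ) = 9.770814

x=111.791900 y=9.770814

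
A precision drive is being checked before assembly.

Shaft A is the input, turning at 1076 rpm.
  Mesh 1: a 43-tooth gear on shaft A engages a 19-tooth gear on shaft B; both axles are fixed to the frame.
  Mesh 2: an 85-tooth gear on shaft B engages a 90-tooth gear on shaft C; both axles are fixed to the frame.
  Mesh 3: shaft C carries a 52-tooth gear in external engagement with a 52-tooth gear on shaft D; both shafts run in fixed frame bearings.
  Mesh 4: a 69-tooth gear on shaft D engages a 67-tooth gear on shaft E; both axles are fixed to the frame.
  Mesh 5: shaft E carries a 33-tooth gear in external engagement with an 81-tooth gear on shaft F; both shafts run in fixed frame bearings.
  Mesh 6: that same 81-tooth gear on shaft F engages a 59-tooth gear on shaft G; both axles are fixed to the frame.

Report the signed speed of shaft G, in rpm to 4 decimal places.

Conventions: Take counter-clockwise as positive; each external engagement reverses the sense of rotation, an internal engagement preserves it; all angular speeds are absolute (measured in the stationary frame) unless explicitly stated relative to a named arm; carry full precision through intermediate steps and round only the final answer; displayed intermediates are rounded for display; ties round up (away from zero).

+1324.7678 rpm

recognized (7 fixed axles, 6 meshes): fixed-axis compound train
mesh 1 [43T→19T]: ω = 1076.0000×43/19 = 2435.1579 rpm, sense flips to −
mesh 2 [85T→90T]: ω = 2435.1579×85/90 = 2299.8713 rpm, sense flips to +
mesh 3 [52T→52T]: ω = 2299.8713×52/52 = 2299.8713 rpm, sense flips to −
mesh 4 [69T→67T]: ω = 2299.8713×69/67 = 2368.5242 rpm, sense flips to +
mesh 5 [33T→81T]: ω = 2368.5242×33/81 = 964.9543 rpm, sense flips to −
mesh 6 [81T→59T]: ω = 964.9543×81/59 = 1324.7678 rpm, sense flips to +
signed output speed = +1324.7678 rpm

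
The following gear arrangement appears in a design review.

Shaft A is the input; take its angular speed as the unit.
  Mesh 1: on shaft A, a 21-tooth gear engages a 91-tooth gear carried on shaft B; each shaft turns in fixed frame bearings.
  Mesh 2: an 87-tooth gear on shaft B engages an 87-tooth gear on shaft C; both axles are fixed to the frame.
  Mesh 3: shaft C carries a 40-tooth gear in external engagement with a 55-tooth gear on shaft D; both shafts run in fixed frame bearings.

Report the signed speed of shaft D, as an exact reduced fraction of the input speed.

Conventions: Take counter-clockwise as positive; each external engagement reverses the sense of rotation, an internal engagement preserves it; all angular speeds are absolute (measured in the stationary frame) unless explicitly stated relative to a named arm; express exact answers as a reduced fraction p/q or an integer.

3-mesh fixed-axis compound train (all bearings frame-fixed)
mesh 1 [21T→91T]: |ω|/ω_in = 1×21/91 = 3/13, sense flips to −
mesh 2 [87T→87T]: |ω|/ω_in = (3/13)×87/87 = 3/13, sense flips to +
mesh 3 [40T→55T]: |ω|/ω_in = (3/13)×40/55 = 24/143, sense flips to −
signed output speed (× input speed) = -24/143

-24/143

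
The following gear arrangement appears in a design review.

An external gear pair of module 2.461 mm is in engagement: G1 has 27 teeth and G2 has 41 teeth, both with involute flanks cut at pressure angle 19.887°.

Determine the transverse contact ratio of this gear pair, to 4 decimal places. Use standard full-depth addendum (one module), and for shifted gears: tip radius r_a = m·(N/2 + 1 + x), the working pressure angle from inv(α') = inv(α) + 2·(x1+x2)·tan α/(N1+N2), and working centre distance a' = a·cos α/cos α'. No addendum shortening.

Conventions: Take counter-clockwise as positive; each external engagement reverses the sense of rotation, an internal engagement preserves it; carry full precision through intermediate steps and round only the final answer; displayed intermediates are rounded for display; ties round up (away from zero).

single-mesh involute tooth geometry (27T engaging 41T at module 2.461)
base radii: r_b1 = 31.242228, r_b2 = 47.441901
tip radii: r_a1 = 35.684500, r_a2 = 52.911500
no profile shift: α' = α, a' = a
action lengths: √(r_a1²−r_b1²) = 17.242585, √(r_a2²−r_b2²) = 23.428462
base pitch p_b = π·m·cos α = 7.270397
CR = (17.242585 + 23.428462 − 83.674000·sin 19.88700°)/7.270397 = 1.679136
contact ratio ≈ 1.6791

1.6791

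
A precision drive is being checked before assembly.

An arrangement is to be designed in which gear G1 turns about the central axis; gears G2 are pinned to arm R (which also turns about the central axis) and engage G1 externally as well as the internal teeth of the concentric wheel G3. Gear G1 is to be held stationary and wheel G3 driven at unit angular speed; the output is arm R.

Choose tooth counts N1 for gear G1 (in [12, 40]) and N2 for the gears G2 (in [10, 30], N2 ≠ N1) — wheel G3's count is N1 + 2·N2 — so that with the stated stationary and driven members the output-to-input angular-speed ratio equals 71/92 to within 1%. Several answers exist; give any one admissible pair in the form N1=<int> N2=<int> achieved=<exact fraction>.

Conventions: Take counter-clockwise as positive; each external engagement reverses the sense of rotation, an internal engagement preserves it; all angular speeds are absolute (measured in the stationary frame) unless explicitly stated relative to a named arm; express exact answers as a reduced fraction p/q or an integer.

N1=21 N2=25 achieved=71/92

class = planetary set [ratio 71/92 wanted; Willis about the carrier]
Willis with ω_sun = 0: ω_arm/ω_ring = N3/(N1+N3); set equal to 71/92  ⇒  N3/N1 = (71/92)/(1 − 71/92) = 71/21
N3 = N1 + 2·N2  ⇒  N2/N1 = (N3/N1 − 1)/2 = (71/21 − 1)/2 = 25/21
smallest multiple with N1 ≥ 12 and N2 ≥ 10: k = 1  ⇒  N1 = 1·21 = 21, N2 = 1·25 = 25 (N1 ≤ 40, N2 ≤ 30, N2 ≠ N1 ✓), N3 = 21 + 2·25 = 71
check: N3/(N1+N3) with N1 = 21, N3 = 71 gives 71/92; |achieved − target| = 0 ≤ 71/9200 ✓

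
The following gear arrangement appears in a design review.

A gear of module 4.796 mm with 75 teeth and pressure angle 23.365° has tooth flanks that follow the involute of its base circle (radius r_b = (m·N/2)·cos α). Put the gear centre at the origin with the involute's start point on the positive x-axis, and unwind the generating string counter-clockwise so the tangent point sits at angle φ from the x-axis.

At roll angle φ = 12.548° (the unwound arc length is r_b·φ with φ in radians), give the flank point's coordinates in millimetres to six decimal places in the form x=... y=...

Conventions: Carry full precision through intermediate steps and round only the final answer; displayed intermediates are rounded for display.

x=169.013786 y=0.575310

single-mesh involute tooth geometry (75T wheel at module 4.796)
pitch radius r_p = m·N/2 = 4.796·75/2 = 179.850000
base radius r_b = r_p·cos α = 179.850000·cos 23.365° = 165.101771
roll angle φ = 12.548° = 0.21900391 rad
x = r_b·(cos φ + φ·sin φ) = 169.013786
y = r_b·(sin φ − φ·cos φ) = 0.575310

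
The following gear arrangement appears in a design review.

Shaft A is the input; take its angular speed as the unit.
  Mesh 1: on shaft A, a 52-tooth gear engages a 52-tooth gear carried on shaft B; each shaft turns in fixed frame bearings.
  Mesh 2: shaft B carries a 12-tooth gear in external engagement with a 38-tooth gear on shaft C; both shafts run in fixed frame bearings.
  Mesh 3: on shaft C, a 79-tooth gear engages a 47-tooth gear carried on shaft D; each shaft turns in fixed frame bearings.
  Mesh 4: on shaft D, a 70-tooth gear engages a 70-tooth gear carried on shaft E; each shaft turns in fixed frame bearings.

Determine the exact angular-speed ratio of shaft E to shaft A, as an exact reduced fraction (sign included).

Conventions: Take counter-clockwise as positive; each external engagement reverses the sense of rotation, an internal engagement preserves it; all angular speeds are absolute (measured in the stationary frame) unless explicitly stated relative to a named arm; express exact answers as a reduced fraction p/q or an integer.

474/893

class = fixed-axis compound train [4 meshes; 4 ratios multiply, 4 sense flips]
mesh 1 [52T→52T]: running ratio 1, sense −
mesh 2 [12T→38T]: running ratio 6/19, sense +
mesh 3 [79T→47T]: running ratio 474/893, sense −
mesh 4 [70T→70T]: running ratio 474/893, sense +
ω_out/ω_in = 474/893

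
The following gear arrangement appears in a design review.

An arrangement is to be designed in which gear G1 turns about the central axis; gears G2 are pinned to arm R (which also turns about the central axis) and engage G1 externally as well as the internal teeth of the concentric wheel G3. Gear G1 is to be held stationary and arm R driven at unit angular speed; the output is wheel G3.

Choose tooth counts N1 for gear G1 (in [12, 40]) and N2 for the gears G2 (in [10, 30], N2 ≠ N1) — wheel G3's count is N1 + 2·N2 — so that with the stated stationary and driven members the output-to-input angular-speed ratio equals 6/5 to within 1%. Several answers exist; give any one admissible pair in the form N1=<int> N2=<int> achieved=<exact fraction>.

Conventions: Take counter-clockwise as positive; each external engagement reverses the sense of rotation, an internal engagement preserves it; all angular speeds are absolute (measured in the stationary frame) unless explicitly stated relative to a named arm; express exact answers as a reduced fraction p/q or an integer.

N1=12 N2=24 achieved=6/5

topology: planetary set — design target 6/5, arm = carrier (Willis)
Willis with ω_sun = 0: ω_ring/ω_arm = (N1+N3)/N3; set equal to 6/5  ⇒  N3/N1 = 1/(6/5 − 1) = 5
N3 = N1 + 2·N2  ⇒  N2/N1 = (N3/N1 − 1)/2 = (5 − 1)/2 = 2
smallest multiple with N1 ≥ 12 and N2 ≥ 10: k = 12  ⇒  N1 = 12·1 = 12, N2 = 12·2 = 24 (N1 ≤ 40, N2 ≤ 30, N2 ≠ N1 ✓), N3 = 12 + 2·24 = 60
check: (N1+N3)/N3 with N1 = 12, N3 = 60 gives 6/5; |achieved − target| = 0 ≤ 3/250 ✓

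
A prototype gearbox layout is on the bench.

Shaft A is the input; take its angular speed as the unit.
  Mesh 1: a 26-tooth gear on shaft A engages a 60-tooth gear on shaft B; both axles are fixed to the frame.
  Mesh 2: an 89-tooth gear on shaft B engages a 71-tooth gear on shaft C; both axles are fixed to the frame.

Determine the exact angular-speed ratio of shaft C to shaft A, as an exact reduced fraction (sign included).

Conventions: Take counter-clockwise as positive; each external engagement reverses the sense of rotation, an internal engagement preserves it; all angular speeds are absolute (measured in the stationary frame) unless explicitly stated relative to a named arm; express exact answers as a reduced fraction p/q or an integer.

class = fixed-axis compound train [2 meshes; 2 ratios multiply, 2 sense flips]
mesh 1 [26T→60T]: running ratio 13/30, sense −
mesh 2 [89T→71T]: running ratio 1157/2130, sense +
ω_out/ω_in = 1157/2130

1157/2130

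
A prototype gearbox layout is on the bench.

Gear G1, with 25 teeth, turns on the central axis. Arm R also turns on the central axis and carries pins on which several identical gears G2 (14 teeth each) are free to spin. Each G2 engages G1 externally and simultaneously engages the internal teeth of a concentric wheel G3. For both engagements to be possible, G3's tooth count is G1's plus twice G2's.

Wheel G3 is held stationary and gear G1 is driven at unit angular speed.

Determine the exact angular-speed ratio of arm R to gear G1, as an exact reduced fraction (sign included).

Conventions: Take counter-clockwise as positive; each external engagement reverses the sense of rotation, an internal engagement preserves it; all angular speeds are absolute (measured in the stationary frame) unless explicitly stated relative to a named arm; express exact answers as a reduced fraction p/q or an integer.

topology: planetary set — G1 25T / G2 14T / G3 53T, arm = carrier (Willis)
ring teeth: 25 + 2·14 = 53
25(ω_sun−ω_arm) = −53(ω_ring−ω_arm),  ω_ring = 0, ω_sun = 1
25(1−ω_arm) = −53(0−ω_arm)  ⇒  78·ω_arm = 25  ⇒  ω_arm = 25/78
ω_out/ω_in = 25/78

25/78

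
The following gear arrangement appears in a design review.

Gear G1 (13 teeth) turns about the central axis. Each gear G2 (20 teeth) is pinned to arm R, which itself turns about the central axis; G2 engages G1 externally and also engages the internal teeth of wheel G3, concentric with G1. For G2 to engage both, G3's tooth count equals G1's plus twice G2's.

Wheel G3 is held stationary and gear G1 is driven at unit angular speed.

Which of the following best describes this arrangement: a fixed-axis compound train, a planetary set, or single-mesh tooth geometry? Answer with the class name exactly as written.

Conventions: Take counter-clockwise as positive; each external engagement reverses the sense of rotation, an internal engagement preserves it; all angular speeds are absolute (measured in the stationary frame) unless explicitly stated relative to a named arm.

class = planetary set [G3 = 13+2·20 = 53; Willis about the carrier]
classification: planetary set

planetary set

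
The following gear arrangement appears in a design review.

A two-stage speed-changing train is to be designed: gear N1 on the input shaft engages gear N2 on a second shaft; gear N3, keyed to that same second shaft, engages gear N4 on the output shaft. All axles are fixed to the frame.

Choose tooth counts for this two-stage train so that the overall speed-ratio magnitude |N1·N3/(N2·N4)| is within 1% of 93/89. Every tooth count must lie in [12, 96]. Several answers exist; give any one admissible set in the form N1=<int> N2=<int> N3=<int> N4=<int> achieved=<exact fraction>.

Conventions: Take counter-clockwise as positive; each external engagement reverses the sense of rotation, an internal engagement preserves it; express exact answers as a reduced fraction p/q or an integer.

N1=12 N2=89 N3=93 N4=12 achieved=93/89

design class (target 93/89): fixed-axis compound train
target = 93/89 in lowest terms: an exact hit needs N1·N3 = k·93 and N2·N4 = k·89 for one integer k, every count in [12, 96]; additionally prefer no 1:1 stage (N1 ≠ N2, N3 ≠ N4)
k = 1…11: no 1:1-free in-range split of k·93 and k·89 into factor pairs; take k = 12
k = 12: N1·N3 = 1116 = 12·93, N2·N4 = 1068 = 89·12
achieved = 12·93/(89·12) = 93/89; |achieved − target| = 0 ≤ 93/8900 ✓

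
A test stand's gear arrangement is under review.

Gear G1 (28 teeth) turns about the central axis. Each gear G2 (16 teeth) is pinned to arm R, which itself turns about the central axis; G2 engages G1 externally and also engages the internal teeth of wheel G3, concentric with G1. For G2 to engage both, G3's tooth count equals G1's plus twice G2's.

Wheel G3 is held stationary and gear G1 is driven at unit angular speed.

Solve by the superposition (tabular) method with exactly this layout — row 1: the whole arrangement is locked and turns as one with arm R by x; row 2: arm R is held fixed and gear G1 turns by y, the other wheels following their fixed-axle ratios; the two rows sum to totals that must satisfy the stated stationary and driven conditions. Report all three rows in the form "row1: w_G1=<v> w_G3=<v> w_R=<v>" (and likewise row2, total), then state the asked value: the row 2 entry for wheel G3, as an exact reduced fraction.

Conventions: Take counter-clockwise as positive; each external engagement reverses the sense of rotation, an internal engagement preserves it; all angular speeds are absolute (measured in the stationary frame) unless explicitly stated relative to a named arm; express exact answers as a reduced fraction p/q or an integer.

topology: planetary set — G1 28T / G2 16T / G3 60T, arm = carrier (Willis)
row 1 (train locked, turned with arm): all members turn x
row 2: sun turns y, ring = −(28/60)·y, arm 0
boundary: total ω_ring = x − (28/60)·y = 0 and total ω_sun = x + y = 1  ⇒  y = 15/22, x = 7/22
row 2 ring = −(28/60)·15/22 = -7/22
totals (row 1 + row 2): sun 7/22 + 15/22 = 1, ring 7/22 + (-7/22) = 0, arm 7/22 + 0 = 7/22
asked cell (row2, ring) = -7/22

row1: w_G1=7/22 w_G3=7/22 w_R=7/22
row2: w_G1=15/22 w_G3=-7/22 w_R=0
total: w_G1=1 w_G3=0 w_R=7/22
asked value: -7/22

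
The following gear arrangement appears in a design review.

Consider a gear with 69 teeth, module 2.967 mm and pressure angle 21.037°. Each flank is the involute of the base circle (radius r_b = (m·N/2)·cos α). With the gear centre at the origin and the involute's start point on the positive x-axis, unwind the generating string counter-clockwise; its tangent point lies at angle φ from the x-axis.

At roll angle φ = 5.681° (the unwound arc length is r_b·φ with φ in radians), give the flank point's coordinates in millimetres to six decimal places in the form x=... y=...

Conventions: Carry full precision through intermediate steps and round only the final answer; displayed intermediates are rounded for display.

x=96.007459 y=0.031013

recognized (one wheel, involute flank): single-mesh tooth geometry, m = 2.967, N = 69
pitch radius r_p = m·N/2 = 2.967·69/2 = 102.361500
base radius r_b = r_p·cos α = 102.361500·cos 21.037° = 95.538984
roll angle φ = 5.681° = 0.09915215 rad
x = r_b·(cos φ + φ·sin φ) = 96.007459
y = r_b·(sin φ − φ·cos φ) = 0.031013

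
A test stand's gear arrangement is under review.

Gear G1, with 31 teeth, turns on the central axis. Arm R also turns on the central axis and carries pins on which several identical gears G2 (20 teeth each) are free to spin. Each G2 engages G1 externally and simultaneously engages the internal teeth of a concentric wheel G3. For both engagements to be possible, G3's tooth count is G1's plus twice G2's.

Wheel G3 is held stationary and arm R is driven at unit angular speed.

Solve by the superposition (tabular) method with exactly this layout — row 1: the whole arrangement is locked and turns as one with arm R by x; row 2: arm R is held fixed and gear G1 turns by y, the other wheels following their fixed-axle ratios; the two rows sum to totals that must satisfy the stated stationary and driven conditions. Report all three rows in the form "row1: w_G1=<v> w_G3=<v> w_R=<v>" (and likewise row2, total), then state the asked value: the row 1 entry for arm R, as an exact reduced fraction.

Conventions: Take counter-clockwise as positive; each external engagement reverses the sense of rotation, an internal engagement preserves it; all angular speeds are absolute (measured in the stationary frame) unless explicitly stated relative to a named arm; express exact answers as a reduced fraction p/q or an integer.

row1: w_G1=1 w_G3=1 w_R=1
row2: w_G1=71/31 w_G3=-1 w_R=0
total: w_G1=102/31 w_G3=0 w_R=1
asked value: 1

class = planetary set [G3 = 31+2·20 = 71; Willis about the carrier]
row 1 (train locked, turned with arm): all members turn x
superposition row 2 [arm held]: sun y, ring −(31/71)·y, arm 0
boundary: total ω_ring = x − (31/71)·y = 0 and total ω_arm = x = 1  ⇒  y = 71/31, x = 1
row 2 ring = −(31/71)·71/31 = -1
totals (row 1 + row 2): sun 1 + 71/31 = 102/31, ring 1 + (-1) = 0, arm 1 + 0 = 1
asked cell (row1, arm) = 1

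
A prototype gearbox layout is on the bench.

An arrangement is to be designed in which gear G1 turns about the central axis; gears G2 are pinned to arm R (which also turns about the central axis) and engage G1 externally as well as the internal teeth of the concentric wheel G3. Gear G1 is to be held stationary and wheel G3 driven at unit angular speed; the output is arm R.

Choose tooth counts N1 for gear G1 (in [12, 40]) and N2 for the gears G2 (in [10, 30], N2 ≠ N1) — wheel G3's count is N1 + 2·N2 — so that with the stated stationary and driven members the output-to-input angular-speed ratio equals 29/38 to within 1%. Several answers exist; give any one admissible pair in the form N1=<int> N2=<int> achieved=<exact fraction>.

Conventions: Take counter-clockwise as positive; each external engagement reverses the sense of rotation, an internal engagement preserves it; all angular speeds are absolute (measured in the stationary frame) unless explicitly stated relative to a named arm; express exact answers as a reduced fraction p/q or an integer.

class = planetary set [ratio 29/38 wanted; Willis about the carrier]
Willis with ω_sun = 0: ω_arm/ω_ring = N3/(N1+N3); set equal to 29/38  ⇒  N3/N1 = (29/38)/(1 − 29/38) = 29/9
N3 = N1 + 2·N2  ⇒  N2/N1 = (N3/N1 − 1)/2 = (29/9 − 1)/2 = 10/9
smallest multiple with N1 ≥ 12 and N2 ≥ 10: k = 2  ⇒  N1 = 2·9 = 18, N2 = 2·10 = 20 (N1 ≤ 40, N2 ≤ 30, N2 ≠ N1 ✓), N3 = 18 + 2·20 = 58
check: N3/(N1+N3) with N1 = 18, N3 = 58 gives 29/38; |achieved − target| = 0 ≤ 29/3800 ✓

N1=18 N2=20 achieved=29/38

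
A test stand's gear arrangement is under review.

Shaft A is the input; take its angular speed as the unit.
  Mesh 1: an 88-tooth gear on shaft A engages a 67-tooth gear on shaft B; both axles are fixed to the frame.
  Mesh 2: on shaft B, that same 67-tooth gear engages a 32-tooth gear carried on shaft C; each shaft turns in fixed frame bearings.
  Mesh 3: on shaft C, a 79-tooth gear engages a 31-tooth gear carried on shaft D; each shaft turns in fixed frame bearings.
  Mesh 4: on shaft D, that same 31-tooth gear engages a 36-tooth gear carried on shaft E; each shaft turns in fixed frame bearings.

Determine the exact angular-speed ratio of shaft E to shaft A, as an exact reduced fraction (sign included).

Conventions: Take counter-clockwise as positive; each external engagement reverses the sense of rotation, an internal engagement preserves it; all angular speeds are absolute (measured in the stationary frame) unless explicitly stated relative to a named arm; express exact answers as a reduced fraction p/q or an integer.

class = fixed-axis compound train [4 meshes; 4 ratios multiply, 4 sense flips]
mesh 1 [88T→67T]: running ratio 88/67, sense −
mesh 2 [67T→32T]: running ratio 11/4, sense +
mesh 3 [79T→31T]: running ratio 869/124, sense −
mesh 4 [31T→36T]: running ratio 869/144, sense +
ω_out/ω_in = 869/144

869/144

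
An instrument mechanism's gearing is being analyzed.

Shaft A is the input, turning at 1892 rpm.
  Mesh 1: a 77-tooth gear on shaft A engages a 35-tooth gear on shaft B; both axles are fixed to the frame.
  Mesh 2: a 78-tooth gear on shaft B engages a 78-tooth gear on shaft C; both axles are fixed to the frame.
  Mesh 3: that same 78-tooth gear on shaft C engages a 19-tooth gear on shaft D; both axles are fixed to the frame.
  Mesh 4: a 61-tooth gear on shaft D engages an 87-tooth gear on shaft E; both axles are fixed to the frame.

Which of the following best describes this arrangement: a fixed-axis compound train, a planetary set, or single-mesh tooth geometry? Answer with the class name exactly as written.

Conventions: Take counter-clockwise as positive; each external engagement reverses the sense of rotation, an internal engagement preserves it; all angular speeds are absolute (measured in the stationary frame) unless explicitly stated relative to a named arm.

fixed-axis compound train

recognized (5 fixed axles, 4 meshes): fixed-axis compound train
classification: fixed-axis compound train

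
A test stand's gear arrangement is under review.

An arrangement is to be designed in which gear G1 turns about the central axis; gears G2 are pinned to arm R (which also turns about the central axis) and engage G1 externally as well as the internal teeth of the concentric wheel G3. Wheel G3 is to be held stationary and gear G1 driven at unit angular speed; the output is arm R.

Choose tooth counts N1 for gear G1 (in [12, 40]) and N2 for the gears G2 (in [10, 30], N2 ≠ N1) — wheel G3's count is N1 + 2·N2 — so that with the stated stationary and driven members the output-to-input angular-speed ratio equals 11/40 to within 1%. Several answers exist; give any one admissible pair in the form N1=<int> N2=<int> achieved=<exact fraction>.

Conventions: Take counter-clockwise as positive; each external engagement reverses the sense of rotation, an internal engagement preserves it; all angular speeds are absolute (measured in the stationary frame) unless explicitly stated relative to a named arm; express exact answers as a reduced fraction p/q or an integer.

N1=22 N2=18 achieved=11/40

planetary set to be sized for 11/40 (Willis relation)
Willis with ω_ring = 0: ω_arm/ω_sun = N1/(N1+N3); set equal to 11/40  ⇒  N3/N1 = 1/(11/40) − 1 = 29/11
N3 = N1 + 2·N2  ⇒  N2/N1 = (N3/N1 − 1)/2 = (29/11 − 1)/2 = 9/11
smallest multiple with N1 ≥ 12 and N2 ≥ 10: k = 2  ⇒  N1 = 2·11 = 22, N2 = 2·9 = 18 (N1 ≤ 40, N2 ≤ 30, N2 ≠ N1 ✓), N3 = 22 + 2·18 = 58
check: N1/(N1+N3) with N1 = 22, N3 = 58 gives 11/40; |achieved − target| = 0 ≤ 11/4000 ✓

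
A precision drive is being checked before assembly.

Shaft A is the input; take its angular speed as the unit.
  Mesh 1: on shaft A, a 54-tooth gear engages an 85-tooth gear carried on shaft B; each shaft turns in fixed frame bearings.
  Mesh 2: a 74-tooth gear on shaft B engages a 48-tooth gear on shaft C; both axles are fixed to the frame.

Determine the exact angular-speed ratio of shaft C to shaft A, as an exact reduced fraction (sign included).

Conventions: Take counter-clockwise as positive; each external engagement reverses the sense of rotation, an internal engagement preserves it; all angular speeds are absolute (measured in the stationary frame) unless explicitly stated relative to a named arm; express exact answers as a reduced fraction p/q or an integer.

333/340

class = fixed-axis compound train [2 meshes; 2 ratios multiply, 2 sense flips]
mesh 1 [54T→85T]: running ratio 54/85, sense −
mesh 2 [74T→48T]: running ratio 333/340, sense +
ω_out/ω_in = 333/340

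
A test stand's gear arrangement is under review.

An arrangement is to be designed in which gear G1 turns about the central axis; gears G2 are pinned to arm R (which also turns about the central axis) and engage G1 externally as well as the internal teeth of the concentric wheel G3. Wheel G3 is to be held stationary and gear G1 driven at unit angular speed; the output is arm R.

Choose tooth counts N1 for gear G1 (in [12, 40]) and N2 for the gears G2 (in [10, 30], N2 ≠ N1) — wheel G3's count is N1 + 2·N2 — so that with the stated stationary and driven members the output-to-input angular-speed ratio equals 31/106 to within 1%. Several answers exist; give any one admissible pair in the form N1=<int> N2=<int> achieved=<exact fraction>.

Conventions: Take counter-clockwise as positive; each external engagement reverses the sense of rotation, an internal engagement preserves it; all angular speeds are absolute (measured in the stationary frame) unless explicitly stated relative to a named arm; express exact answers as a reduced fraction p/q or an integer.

N1=31 N2=22 achieved=31/106

class = planetary set [ratio 31/106 wanted; Willis about the carrier]
Willis with ω_ring = 0: ω_arm/ω_sun = N1/(N1+N3); set equal to 31/106  ⇒  N3/N1 = 1/(31/106) − 1 = 75/31
N3 = N1 + 2·N2  ⇒  N2/N1 = (N3/N1 − 1)/2 = (75/31 − 1)/2 = 22/31
smallest multiple with N1 ≥ 12 and N2 ≥ 10: k = 1  ⇒  N1 = 1·31 = 31, N2 = 1·22 = 22 (N1 ≤ 40, N2 ≤ 30, N2 ≠ N1 ✓), N3 = 31 + 2·22 = 75
check: N1/(N1+N3) with N1 = 31, N3 = 75 gives 31/106; |achieved − target| = 0 ≤ 31/10600 ✓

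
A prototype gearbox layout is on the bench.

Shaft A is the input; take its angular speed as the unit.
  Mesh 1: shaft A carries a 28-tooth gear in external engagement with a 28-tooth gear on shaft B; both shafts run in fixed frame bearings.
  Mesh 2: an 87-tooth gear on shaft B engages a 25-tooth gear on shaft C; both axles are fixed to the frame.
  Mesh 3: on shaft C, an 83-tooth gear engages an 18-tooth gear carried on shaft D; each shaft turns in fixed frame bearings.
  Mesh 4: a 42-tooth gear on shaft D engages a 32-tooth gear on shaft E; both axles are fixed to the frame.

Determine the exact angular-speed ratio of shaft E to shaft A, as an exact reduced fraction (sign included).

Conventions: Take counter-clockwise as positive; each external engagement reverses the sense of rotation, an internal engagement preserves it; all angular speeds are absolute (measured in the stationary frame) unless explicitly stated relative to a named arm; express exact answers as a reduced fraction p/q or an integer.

class = fixed-axis compound train [4 meshes; 4 ratios multiply, 4 sense flips]
mesh 1 [28T→28T]: running ratio 1, sense −
mesh 2 [87T→25T]: running ratio 87/25, sense +
mesh 3 [83T→18T]: running ratio 2407/150, sense −
mesh 4 [42T→32T]: running ratio 16849/800, sense +
ω_out/ω_in = 16849/800

16849/800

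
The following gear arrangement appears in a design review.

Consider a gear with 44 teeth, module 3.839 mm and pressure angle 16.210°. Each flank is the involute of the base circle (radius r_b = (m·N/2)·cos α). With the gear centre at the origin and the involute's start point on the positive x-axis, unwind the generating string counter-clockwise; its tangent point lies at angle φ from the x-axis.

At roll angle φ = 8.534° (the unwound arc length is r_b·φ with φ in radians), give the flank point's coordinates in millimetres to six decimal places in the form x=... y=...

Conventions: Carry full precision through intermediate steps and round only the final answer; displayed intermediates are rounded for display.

x=81.994994 y=0.089131

topology: single-mesh involute geometry — m = 3.839, N = 44
pitch radius r_p = m·N/2 = 3.839·44/2 = 84.458000
base radius r_b = r_p·cos α = 84.458000·cos 16.210° = 81.100370
roll angle φ = 8.534° = 0.14894640 rad
x = r_b·(cos φ + φ·sin φ) = 81.994994
y = r_b·(sin φ − φ·cos φ) = 0.089131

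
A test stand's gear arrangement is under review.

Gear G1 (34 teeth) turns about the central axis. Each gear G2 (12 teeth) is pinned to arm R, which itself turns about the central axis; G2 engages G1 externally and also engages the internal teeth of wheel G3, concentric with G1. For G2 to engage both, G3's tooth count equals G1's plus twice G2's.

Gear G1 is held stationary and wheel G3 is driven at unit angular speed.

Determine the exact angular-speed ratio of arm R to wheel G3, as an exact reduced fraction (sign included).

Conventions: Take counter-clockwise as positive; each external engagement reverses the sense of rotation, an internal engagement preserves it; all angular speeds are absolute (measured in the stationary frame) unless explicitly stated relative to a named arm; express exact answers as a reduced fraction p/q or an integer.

29/46

topology: planetary set — G1 34T / G2 12T / G3 58T, arm = carrier (Willis)
ring teeth: 34 + 2·12 = 58
34(ω_sun−ω_arm) = −58(ω_ring−ω_arm),  ω_sun = 0, ω_ring = 1
34(0−ω_arm) = −58(1−ω_arm)  ⇒  92·ω_arm = 58  ⇒  ω_arm = 29/46
ω_out/ω_in = 29/46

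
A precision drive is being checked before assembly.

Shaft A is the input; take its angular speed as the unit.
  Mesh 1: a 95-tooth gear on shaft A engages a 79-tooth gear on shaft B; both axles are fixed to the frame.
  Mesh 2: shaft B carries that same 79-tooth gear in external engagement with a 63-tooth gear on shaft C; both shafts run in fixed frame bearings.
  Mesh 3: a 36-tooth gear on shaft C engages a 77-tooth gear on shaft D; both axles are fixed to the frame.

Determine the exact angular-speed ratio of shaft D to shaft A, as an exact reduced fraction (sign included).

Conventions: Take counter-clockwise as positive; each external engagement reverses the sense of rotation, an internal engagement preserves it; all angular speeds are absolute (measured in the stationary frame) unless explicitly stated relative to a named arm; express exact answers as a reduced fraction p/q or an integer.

class = fixed-axis compound train [3 meshes; 3 ratios multiply, 3 sense flips]
mesh 1 [95T→79T]: running ratio 95/79, sense −
mesh 2 [79T→63T]: running ratio 95/63, sense +
mesh 3 [36T→77T]: running ratio 380/539, sense −
ω_out/ω_in = -380/539

-380/539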